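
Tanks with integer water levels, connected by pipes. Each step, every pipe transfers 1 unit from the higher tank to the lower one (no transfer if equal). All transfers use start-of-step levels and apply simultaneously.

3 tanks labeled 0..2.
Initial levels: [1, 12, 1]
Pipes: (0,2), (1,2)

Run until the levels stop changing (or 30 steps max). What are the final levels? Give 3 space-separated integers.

Answer: 5 5 4

Derivation:
Step 1: flows [0=2,1->2] -> levels [1 11 2]
Step 2: flows [2->0,1->2] -> levels [2 10 2]
Step 3: flows [0=2,1->2] -> levels [2 9 3]
Step 4: flows [2->0,1->2] -> levels [3 8 3]
Step 5: flows [0=2,1->2] -> levels [3 7 4]
Step 6: flows [2->0,1->2] -> levels [4 6 4]
Step 7: flows [0=2,1->2] -> levels [4 5 5]
Step 8: flows [2->0,1=2] -> levels [5 5 4]
Step 9: flows [0->2,1->2] -> levels [4 4 6]
Step 10: flows [2->0,2->1] -> levels [5 5 4]
  -> period-2 cycle: step 10 state = step 8 state; never stabilizes
  -> state at step 30: (30-8) mod 2 = 0, same as step 8 -> [5 5 4]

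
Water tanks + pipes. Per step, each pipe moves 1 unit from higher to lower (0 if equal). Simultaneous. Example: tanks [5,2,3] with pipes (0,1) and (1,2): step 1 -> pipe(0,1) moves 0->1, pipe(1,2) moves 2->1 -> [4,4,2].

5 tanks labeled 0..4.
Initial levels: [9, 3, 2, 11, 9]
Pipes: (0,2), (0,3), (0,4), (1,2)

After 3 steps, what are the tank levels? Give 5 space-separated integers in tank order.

Step 1: flows [0->2,3->0,0=4,1->2] -> levels [9 2 4 10 9]
Step 2: flows [0->2,3->0,0=4,2->1] -> levels [9 3 4 9 9]
Step 3: flows [0->2,0=3,0=4,2->1] -> levels [8 4 4 9 9]

Answer: 8 4 4 9 9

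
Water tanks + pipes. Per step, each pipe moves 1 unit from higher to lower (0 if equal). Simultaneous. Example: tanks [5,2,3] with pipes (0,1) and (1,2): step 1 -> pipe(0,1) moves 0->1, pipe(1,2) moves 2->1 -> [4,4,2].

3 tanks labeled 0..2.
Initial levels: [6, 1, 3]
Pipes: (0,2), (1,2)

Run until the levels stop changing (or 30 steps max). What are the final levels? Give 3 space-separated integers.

Answer: 4 4 2

Derivation:
Step 1: flows [0->2,2->1] -> levels [5 2 3]
Step 2: flows [0->2,2->1] -> levels [4 3 3]
Step 3: flows [0->2,1=2] -> levels [3 3 4]
Step 4: flows [2->0,2->1] -> levels [4 4 2]
Step 5: flows [0->2,1->2] -> levels [3 3 4]
  -> period-2 cycle: step 5 state = step 3 state; never stabilizes
  -> state at step 30: (30-3) mod 2 = 1, same as step 4 -> [4 4 2]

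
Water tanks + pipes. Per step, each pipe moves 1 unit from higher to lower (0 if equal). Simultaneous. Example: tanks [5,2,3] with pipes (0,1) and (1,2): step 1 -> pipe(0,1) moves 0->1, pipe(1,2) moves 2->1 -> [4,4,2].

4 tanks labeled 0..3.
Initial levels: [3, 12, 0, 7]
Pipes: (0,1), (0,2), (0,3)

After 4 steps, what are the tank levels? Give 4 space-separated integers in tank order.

Step 1: flows [1->0,0->2,3->0] -> levels [4 11 1 6]
Step 2: flows [1->0,0->2,3->0] -> levels [5 10 2 5]
Step 3: flows [1->0,0->2,0=3] -> levels [5 9 3 5]
Step 4: flows [1->0,0->2,0=3] -> levels [5 8 4 5]

Answer: 5 8 4 5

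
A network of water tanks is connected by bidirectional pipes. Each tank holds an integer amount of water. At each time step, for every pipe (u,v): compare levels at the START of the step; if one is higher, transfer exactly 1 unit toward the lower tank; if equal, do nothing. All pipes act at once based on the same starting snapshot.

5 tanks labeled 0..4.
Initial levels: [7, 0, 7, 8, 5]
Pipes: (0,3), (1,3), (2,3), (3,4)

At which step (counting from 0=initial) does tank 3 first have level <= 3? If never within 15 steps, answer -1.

Step 1: flows [3->0,3->1,3->2,3->4] -> levels [8 1 8 4 6]
Step 2: flows [0->3,3->1,2->3,4->3] -> levels [7 2 7 6 5]
Step 3: flows [0->3,3->1,2->3,3->4] -> levels [6 3 6 6 6]
Step 4: flows [0=3,3->1,2=3,3=4] -> levels [6 4 6 5 6]
Step 5: flows [0->3,3->1,2->3,4->3] -> levels [5 5 5 7 5]
Step 6: flows [3->0,3->1,3->2,3->4] -> levels [6 6 6 3 6]
Tank 3 first reaches <=3 at step 6

Answer: 6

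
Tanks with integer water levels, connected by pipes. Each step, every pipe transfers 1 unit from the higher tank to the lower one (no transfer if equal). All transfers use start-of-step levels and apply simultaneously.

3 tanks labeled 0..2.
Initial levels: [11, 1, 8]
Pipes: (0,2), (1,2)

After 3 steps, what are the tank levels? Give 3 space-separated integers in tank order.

Answer: 8 4 8

Derivation:
Step 1: flows [0->2,2->1] -> levels [10 2 8]
Step 2: flows [0->2,2->1] -> levels [9 3 8]
Step 3: flows [0->2,2->1] -> levels [8 4 8]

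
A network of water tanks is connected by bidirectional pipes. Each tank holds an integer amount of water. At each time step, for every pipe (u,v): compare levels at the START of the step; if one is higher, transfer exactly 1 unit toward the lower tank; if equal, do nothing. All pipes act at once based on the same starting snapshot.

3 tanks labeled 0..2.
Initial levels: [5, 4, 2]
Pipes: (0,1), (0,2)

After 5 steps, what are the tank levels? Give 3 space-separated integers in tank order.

Answer: 3 4 4

Derivation:
Step 1: flows [0->1,0->2] -> levels [3 5 3]
Step 2: flows [1->0,0=2] -> levels [4 4 3]
Step 3: flows [0=1,0->2] -> levels [3 4 4]
Step 4: flows [1->0,2->0] -> levels [5 3 3]
Step 5: flows [0->1,0->2] -> levels [3 4 4]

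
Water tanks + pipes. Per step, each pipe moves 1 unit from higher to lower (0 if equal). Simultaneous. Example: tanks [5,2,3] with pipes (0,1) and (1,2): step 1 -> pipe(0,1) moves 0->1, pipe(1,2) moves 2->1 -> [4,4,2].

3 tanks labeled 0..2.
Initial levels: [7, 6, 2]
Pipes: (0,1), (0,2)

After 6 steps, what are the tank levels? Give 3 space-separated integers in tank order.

Step 1: flows [0->1,0->2] -> levels [5 7 3]
Step 2: flows [1->0,0->2] -> levels [5 6 4]
Step 3: flows [1->0,0->2] -> levels [5 5 5]
Step 4: flows [0=1,0=2] -> levels [5 5 5]
  -> stable; steps 5..6 unchanged -> [5 5 5]

Answer: 5 5 5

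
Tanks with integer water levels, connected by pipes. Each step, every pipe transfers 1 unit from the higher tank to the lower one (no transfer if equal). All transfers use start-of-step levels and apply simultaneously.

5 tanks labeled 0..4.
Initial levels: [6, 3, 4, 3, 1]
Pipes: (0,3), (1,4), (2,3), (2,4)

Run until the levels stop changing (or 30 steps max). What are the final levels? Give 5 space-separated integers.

Step 1: flows [0->3,1->4,2->3,2->4] -> levels [5 2 2 5 3]
Step 2: flows [0=3,4->1,3->2,4->2] -> levels [5 3 4 4 1]
Step 3: flows [0->3,1->4,2=3,2->4] -> levels [4 2 3 5 3]
Step 4: flows [3->0,4->1,3->2,2=4] -> levels [5 3 4 3 2]
Step 5: flows [0->3,1->4,2->3,2->4] -> levels [4 2 2 5 4]
Step 6: flows [3->0,4->1,3->2,4->2] -> levels [5 3 4 3 2]
  -> period-2 cycle: step 6 state = step 4 state; never stabilizes
  -> state at step 30: (30-4) mod 2 = 0, same as step 4 -> [5 3 4 3 2]

Answer: 5 3 4 3 2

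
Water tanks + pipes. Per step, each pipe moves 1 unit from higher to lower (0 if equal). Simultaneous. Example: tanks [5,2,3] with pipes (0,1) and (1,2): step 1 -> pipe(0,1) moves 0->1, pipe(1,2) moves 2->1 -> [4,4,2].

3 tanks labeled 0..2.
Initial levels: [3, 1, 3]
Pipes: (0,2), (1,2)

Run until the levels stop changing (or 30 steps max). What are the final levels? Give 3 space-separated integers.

Step 1: flows [0=2,2->1] -> levels [3 2 2]
Step 2: flows [0->2,1=2] -> levels [2 2 3]
Step 3: flows [2->0,2->1] -> levels [3 3 1]
Step 4: flows [0->2,1->2] -> levels [2 2 3]
  -> period-2 cycle: step 4 state = step 2 state; never stabilizes
  -> state at step 30: (30-2) mod 2 = 0, same as step 2 -> [2 2 3]

Answer: 2 2 3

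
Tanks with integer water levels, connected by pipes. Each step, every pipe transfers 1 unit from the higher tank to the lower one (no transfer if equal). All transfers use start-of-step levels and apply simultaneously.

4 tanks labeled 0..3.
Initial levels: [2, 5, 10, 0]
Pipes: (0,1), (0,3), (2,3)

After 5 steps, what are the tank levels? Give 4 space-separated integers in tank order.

Step 1: flows [1->0,0->3,2->3] -> levels [2 4 9 2]
Step 2: flows [1->0,0=3,2->3] -> levels [3 3 8 3]
Step 3: flows [0=1,0=3,2->3] -> levels [3 3 7 4]
Step 4: flows [0=1,3->0,2->3] -> levels [4 3 6 4]
Step 5: flows [0->1,0=3,2->3] -> levels [3 4 5 5]

Answer: 3 4 5 5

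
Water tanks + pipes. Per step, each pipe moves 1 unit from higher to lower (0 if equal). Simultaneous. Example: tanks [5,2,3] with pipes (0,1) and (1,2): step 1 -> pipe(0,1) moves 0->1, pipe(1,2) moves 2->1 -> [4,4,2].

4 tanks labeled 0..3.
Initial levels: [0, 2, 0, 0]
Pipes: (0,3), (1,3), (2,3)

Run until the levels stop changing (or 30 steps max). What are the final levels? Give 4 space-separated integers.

Step 1: flows [0=3,1->3,2=3] -> levels [0 1 0 1]
Step 2: flows [3->0,1=3,3->2] -> levels [1 1 1 -1]
Step 3: flows [0->3,1->3,2->3] -> levels [0 0 0 2]
Step 4: flows [3->0,3->1,3->2] -> levels [1 1 1 -1]
  -> period-2 cycle: step 4 state = step 2 state; never stabilizes
  -> state at step 30: (30-2) mod 2 = 0, same as step 2 -> [1 1 1 -1]

Answer: 1 1 1 -1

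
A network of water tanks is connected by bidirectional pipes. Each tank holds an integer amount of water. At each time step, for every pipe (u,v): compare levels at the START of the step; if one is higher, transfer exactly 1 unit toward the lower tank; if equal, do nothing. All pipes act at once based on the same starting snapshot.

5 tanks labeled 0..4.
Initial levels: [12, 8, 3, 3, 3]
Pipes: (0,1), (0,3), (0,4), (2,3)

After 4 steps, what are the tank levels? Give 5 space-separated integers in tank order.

Step 1: flows [0->1,0->3,0->4,2=3] -> levels [9 9 3 4 4]
Step 2: flows [0=1,0->3,0->4,3->2] -> levels [7 9 4 4 5]
Step 3: flows [1->0,0->3,0->4,2=3] -> levels [6 8 4 5 6]
Step 4: flows [1->0,0->3,0=4,3->2] -> levels [6 7 5 5 6]

Answer: 6 7 5 5 6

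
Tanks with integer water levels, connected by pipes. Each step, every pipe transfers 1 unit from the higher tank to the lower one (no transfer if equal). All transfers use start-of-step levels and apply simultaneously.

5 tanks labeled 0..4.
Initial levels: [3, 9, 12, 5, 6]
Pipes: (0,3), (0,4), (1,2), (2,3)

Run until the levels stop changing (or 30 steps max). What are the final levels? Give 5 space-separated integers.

Step 1: flows [3->0,4->0,2->1,2->3] -> levels [5 10 10 5 5]
Step 2: flows [0=3,0=4,1=2,2->3] -> levels [5 10 9 6 5]
Step 3: flows [3->0,0=4,1->2,2->3] -> levels [6 9 9 6 5]
Step 4: flows [0=3,0->4,1=2,2->3] -> levels [5 9 8 7 6]
Step 5: flows [3->0,4->0,1->2,2->3] -> levels [7 8 8 7 5]
Step 6: flows [0=3,0->4,1=2,2->3] -> levels [6 8 7 8 6]
Step 7: flows [3->0,0=4,1->2,3->2] -> levels [7 7 9 6 6]
Step 8: flows [0->3,0->4,2->1,2->3] -> levels [5 8 7 8 7]
Step 9: flows [3->0,4->0,1->2,3->2] -> levels [7 7 9 6 6]
  -> period-2 cycle: step 9 state = step 7 state; never stabilizes
  -> state at step 30: (30-7) mod 2 = 1, same as step 8 -> [5 8 7 8 7]

Answer: 5 8 7 8 7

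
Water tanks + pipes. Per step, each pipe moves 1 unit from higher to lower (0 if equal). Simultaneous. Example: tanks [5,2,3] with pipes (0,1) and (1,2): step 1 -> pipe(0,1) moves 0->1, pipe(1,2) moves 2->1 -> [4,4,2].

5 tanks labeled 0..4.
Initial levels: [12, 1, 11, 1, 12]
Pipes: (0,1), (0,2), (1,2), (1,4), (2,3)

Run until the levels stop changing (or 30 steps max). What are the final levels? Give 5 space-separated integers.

Step 1: flows [0->1,0->2,2->1,4->1,2->3] -> levels [10 4 10 2 11]
Step 2: flows [0->1,0=2,2->1,4->1,2->3] -> levels [9 7 8 3 10]
Step 3: flows [0->1,0->2,2->1,4->1,2->3] -> levels [7 10 7 4 9]
Step 4: flows [1->0,0=2,1->2,1->4,2->3] -> levels [8 7 7 5 10]
Step 5: flows [0->1,0->2,1=2,4->1,2->3] -> levels [6 9 7 6 9]
Step 6: flows [1->0,2->0,1->2,1=4,2->3] -> levels [8 7 6 7 9]
Step 7: flows [0->1,0->2,1->2,4->1,3->2] -> levels [6 8 9 6 8]
Step 8: flows [1->0,2->0,2->1,1=4,2->3] -> levels [8 8 6 7 8]
Step 9: flows [0=1,0->2,1->2,1=4,3->2] -> levels [7 7 9 6 8]
Step 10: flows [0=1,2->0,2->1,4->1,2->3] -> levels [8 9 6 7 7]
Step 11: flows [1->0,0->2,1->2,1->4,3->2] -> levels [8 6 9 6 8]
Step 12: flows [0->1,2->0,2->1,4->1,2->3] -> levels [8 9 6 7 7]
  -> period-2 cycle: step 12 state = step 10 state; never stabilizes
  -> state at step 30: (30-10) mod 2 = 0, same as step 10 -> [8 9 6 7 7]

Answer: 8 9 6 7 7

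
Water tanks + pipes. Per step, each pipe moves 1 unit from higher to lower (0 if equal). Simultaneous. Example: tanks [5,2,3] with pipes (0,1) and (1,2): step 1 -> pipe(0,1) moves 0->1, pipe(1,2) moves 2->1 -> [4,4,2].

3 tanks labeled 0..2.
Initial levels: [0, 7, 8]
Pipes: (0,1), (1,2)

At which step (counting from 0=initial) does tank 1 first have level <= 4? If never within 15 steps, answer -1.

Step 1: flows [1->0,2->1] -> levels [1 7 7]
Step 2: flows [1->0,1=2] -> levels [2 6 7]
Step 3: flows [1->0,2->1] -> levels [3 6 6]
Step 4: flows [1->0,1=2] -> levels [4 5 6]
Step 5: flows [1->0,2->1] -> levels [5 5 5]
Step 6: flows [0=1,1=2] -> levels [5 5 5]
  -> stable; tank 1 stays at 5 > 4
Tank 1 never reaches <=4 within 15 steps

Answer: -1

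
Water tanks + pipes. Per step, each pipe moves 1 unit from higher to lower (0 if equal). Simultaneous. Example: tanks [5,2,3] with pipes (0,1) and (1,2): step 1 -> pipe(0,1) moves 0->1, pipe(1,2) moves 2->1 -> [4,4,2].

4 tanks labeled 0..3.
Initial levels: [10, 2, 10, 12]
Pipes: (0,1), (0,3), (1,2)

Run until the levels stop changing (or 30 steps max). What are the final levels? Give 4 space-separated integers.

Answer: 10 7 9 8

Derivation:
Step 1: flows [0->1,3->0,2->1] -> levels [10 4 9 11]
Step 2: flows [0->1,3->0,2->1] -> levels [10 6 8 10]
Step 3: flows [0->1,0=3,2->1] -> levels [9 8 7 10]
Step 4: flows [0->1,3->0,1->2] -> levels [9 8 8 9]
Step 5: flows [0->1,0=3,1=2] -> levels [8 9 8 9]
Step 6: flows [1->0,3->0,1->2] -> levels [10 7 9 8]
Step 7: flows [0->1,0->3,2->1] -> levels [8 9 8 9]
  -> period-2 cycle: step 7 state = step 5 state; never stabilizes
  -> state at step 30: (30-5) mod 2 = 1, same as step 6 -> [10 7 9 8]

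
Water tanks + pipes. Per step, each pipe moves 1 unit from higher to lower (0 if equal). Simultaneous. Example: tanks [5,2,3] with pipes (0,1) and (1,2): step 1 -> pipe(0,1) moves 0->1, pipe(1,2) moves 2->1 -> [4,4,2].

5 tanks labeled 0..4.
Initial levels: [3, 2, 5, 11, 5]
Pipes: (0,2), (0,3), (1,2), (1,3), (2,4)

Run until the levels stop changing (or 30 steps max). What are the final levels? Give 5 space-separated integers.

Answer: 5 4 6 7 4

Derivation:
Step 1: flows [2->0,3->0,2->1,3->1,2=4] -> levels [5 4 3 9 5]
Step 2: flows [0->2,3->0,1->2,3->1,4->2] -> levels [5 4 6 7 4]
Step 3: flows [2->0,3->0,2->1,3->1,2->4] -> levels [7 6 3 5 5]
Step 4: flows [0->2,0->3,1->2,1->3,4->2] -> levels [5 4 6 7 4]
  -> period-2 cycle: step 4 state = step 2 state; never stabilizes
  -> state at step 30: (30-2) mod 2 = 0, same as step 2 -> [5 4 6 7 4]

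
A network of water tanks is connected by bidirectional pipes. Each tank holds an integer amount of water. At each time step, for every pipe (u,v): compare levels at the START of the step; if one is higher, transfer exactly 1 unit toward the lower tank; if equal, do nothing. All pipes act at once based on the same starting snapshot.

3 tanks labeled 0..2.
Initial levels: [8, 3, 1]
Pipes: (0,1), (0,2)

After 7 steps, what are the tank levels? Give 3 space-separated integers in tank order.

Answer: 4 4 4

Derivation:
Step 1: flows [0->1,0->2] -> levels [6 4 2]
Step 2: flows [0->1,0->2] -> levels [4 5 3]
Step 3: flows [1->0,0->2] -> levels [4 4 4]
Step 4: flows [0=1,0=2] -> levels [4 4 4]
  -> stable; steps 5..7 unchanged -> [4 4 4]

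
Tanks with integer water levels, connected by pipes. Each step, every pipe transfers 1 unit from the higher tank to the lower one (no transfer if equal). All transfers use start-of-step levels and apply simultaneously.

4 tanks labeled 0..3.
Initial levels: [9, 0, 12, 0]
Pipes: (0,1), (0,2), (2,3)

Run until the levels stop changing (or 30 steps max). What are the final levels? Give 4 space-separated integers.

Step 1: flows [0->1,2->0,2->3] -> levels [9 1 10 1]
Step 2: flows [0->1,2->0,2->3] -> levels [9 2 8 2]
Step 3: flows [0->1,0->2,2->3] -> levels [7 3 8 3]
Step 4: flows [0->1,2->0,2->3] -> levels [7 4 6 4]
Step 5: flows [0->1,0->2,2->3] -> levels [5 5 6 5]
Step 6: flows [0=1,2->0,2->3] -> levels [6 5 4 6]
Step 7: flows [0->1,0->2,3->2] -> levels [4 6 6 5]
Step 8: flows [1->0,2->0,2->3] -> levels [6 5 4 6]
  -> period-2 cycle: step 8 state = step 6 state; never stabilizes
  -> state at step 30: (30-6) mod 2 = 0, same as step 6 -> [6 5 4 6]

Answer: 6 5 4 6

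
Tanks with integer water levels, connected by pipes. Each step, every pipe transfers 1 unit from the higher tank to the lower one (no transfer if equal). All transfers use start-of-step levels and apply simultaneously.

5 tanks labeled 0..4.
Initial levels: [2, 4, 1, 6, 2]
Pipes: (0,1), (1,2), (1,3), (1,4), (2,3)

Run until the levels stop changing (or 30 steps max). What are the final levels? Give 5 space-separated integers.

Step 1: flows [1->0,1->2,3->1,1->4,3->2] -> levels [3 2 3 4 3]
Step 2: flows [0->1,2->1,3->1,4->1,3->2] -> levels [2 6 3 2 2]
Step 3: flows [1->0,1->2,1->3,1->4,2->3] -> levels [3 2 3 4 3]
  -> period-2 cycle: step 3 state = step 1 state; never stabilizes
  -> state at step 30: (30-1) mod 2 = 1, same as step 2 -> [2 6 3 2 2]

Answer: 2 6 3 2 2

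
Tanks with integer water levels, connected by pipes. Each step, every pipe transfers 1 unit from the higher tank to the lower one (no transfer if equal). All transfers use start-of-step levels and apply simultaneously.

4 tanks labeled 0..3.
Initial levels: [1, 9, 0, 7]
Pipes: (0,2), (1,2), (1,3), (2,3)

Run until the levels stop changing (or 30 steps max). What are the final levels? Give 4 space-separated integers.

Step 1: flows [0->2,1->2,1->3,3->2] -> levels [0 7 3 7]
Step 2: flows [2->0,1->2,1=3,3->2] -> levels [1 6 4 6]
Step 3: flows [2->0,1->2,1=3,3->2] -> levels [2 5 5 5]
Step 4: flows [2->0,1=2,1=3,2=3] -> levels [3 5 4 5]
Step 5: flows [2->0,1->2,1=3,3->2] -> levels [4 4 5 4]
Step 6: flows [2->0,2->1,1=3,2->3] -> levels [5 5 2 5]
Step 7: flows [0->2,1->2,1=3,3->2] -> levels [4 4 5 4]
  -> period-2 cycle: step 7 state = step 5 state; never stabilizes
  -> state at step 30: (30-5) mod 2 = 1, same as step 6 -> [5 5 2 5]

Answer: 5 5 2 5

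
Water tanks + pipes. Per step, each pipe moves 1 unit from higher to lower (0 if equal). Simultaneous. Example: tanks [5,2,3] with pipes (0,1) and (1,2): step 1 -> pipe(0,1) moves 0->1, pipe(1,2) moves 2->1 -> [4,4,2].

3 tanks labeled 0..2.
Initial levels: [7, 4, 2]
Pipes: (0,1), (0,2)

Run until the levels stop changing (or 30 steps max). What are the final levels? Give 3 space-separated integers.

Step 1: flows [0->1,0->2] -> levels [5 5 3]
Step 2: flows [0=1,0->2] -> levels [4 5 4]
Step 3: flows [1->0,0=2] -> levels [5 4 4]
Step 4: flows [0->1,0->2] -> levels [3 5 5]
Step 5: flows [1->0,2->0] -> levels [5 4 4]
  -> period-2 cycle: step 5 state = step 3 state; never stabilizes
  -> state at step 30: (30-3) mod 2 = 1, same as step 4 -> [3 5 5]

Answer: 3 5 5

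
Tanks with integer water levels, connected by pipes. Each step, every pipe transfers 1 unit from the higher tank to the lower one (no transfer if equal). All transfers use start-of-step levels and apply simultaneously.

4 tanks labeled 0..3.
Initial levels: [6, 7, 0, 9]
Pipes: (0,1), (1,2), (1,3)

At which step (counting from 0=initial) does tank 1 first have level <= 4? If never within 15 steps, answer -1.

Answer: 7

Derivation:
Step 1: flows [1->0,1->2,3->1] -> levels [7 6 1 8]
Step 2: flows [0->1,1->2,3->1] -> levels [6 7 2 7]
Step 3: flows [1->0,1->2,1=3] -> levels [7 5 3 7]
Step 4: flows [0->1,1->2,3->1] -> levels [6 6 4 6]
Step 5: flows [0=1,1->2,1=3] -> levels [6 5 5 6]
Step 6: flows [0->1,1=2,3->1] -> levels [5 7 5 5]
Step 7: flows [1->0,1->2,1->3] -> levels [6 4 6 6]
Tank 1 first reaches <=4 at step 7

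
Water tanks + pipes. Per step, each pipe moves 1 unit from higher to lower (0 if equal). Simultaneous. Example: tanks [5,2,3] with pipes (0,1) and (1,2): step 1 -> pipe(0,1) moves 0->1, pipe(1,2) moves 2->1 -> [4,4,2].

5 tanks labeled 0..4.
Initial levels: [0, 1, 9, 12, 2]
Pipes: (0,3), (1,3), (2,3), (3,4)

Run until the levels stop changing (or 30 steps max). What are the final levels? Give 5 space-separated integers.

Step 1: flows [3->0,3->1,3->2,3->4] -> levels [1 2 10 8 3]
Step 2: flows [3->0,3->1,2->3,3->4] -> levels [2 3 9 6 4]
Step 3: flows [3->0,3->1,2->3,3->4] -> levels [3 4 8 4 5]
Step 4: flows [3->0,1=3,2->3,4->3] -> levels [4 4 7 5 4]
Step 5: flows [3->0,3->1,2->3,3->4] -> levels [5 5 6 3 5]
Step 6: flows [0->3,1->3,2->3,4->3] -> levels [4 4 5 7 4]
Step 7: flows [3->0,3->1,3->2,3->4] -> levels [5 5 6 3 5]
  -> period-2 cycle: step 7 state = step 5 state; never stabilizes
  -> state at step 30: (30-5) mod 2 = 1, same as step 6 -> [4 4 5 7 4]

Answer: 4 4 5 7 4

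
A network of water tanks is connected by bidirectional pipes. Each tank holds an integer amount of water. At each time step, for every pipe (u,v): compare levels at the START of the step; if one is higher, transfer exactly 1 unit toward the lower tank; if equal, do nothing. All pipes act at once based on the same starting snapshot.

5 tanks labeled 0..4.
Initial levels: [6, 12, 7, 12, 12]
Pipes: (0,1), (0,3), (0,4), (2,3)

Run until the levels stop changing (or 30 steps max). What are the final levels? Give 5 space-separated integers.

Answer: 12 10 9 8 10

Derivation:
Step 1: flows [1->0,3->0,4->0,3->2] -> levels [9 11 8 10 11]
Step 2: flows [1->0,3->0,4->0,3->2] -> levels [12 10 9 8 10]
Step 3: flows [0->1,0->3,0->4,2->3] -> levels [9 11 8 10 11]
  -> period-2 cycle: step 3 state = step 1 state; never stabilizes
  -> state at step 30: (30-1) mod 2 = 1, same as step 2 -> [12 10 9 8 10]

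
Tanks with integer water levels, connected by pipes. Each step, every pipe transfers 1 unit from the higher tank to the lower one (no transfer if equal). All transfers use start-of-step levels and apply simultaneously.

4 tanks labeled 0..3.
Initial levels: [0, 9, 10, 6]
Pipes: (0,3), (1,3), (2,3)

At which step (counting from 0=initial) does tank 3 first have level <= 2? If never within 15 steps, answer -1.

Answer: -1

Derivation:
Step 1: flows [3->0,1->3,2->3] -> levels [1 8 9 7]
Step 2: flows [3->0,1->3,2->3] -> levels [2 7 8 8]
Step 3: flows [3->0,3->1,2=3] -> levels [3 8 8 6]
Step 4: flows [3->0,1->3,2->3] -> levels [4 7 7 7]
Step 5: flows [3->0,1=3,2=3] -> levels [5 7 7 6]
Step 6: flows [3->0,1->3,2->3] -> levels [6 6 6 7]
Step 7: flows [3->0,3->1,3->2] -> levels [7 7 7 4]
Step 8: flows [0->3,1->3,2->3] -> levels [6 6 6 7]
  -> period-2 cycle (repeats step 6); tank 3 never drops to <=2
Tank 3 never reaches <=2 within 15 steps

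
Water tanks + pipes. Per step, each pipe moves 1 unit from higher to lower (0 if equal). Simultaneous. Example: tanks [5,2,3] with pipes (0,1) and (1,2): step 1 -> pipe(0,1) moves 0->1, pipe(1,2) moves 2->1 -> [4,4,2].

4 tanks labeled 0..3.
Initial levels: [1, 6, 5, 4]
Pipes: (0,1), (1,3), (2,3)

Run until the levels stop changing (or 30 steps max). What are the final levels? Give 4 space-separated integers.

Answer: 3 5 5 3

Derivation:
Step 1: flows [1->0,1->3,2->3] -> levels [2 4 4 6]
Step 2: flows [1->0,3->1,3->2] -> levels [3 4 5 4]
Step 3: flows [1->0,1=3,2->3] -> levels [4 3 4 5]
Step 4: flows [0->1,3->1,3->2] -> levels [3 5 5 3]
Step 5: flows [1->0,1->3,2->3] -> levels [4 3 4 5]
  -> period-2 cycle: step 5 state = step 3 state; never stabilizes
  -> state at step 30: (30-3) mod 2 = 1, same as step 4 -> [3 5 5 3]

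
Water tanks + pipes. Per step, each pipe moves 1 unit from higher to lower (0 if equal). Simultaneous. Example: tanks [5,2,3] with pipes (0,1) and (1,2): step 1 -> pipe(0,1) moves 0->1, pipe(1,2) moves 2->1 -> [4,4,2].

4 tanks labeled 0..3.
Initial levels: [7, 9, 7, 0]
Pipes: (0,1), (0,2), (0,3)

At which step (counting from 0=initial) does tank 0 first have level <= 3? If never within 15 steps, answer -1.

Step 1: flows [1->0,0=2,0->3] -> levels [7 8 7 1]
Step 2: flows [1->0,0=2,0->3] -> levels [7 7 7 2]
Step 3: flows [0=1,0=2,0->3] -> levels [6 7 7 3]
Step 4: flows [1->0,2->0,0->3] -> levels [7 6 6 4]
Step 5: flows [0->1,0->2,0->3] -> levels [4 7 7 5]
Step 6: flows [1->0,2->0,3->0] -> levels [7 6 6 4]
  -> period-2 cycle (repeats step 4); tank 0 never drops to <=3
Tank 0 never reaches <=3 within 15 steps

Answer: -1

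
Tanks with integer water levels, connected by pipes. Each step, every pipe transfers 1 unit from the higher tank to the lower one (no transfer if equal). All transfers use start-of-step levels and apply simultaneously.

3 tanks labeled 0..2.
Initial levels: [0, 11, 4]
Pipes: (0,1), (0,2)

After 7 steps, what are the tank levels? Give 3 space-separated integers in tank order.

Step 1: flows [1->0,2->0] -> levels [2 10 3]
Step 2: flows [1->0,2->0] -> levels [4 9 2]
Step 3: flows [1->0,0->2] -> levels [4 8 3]
Step 4: flows [1->0,0->2] -> levels [4 7 4]
Step 5: flows [1->0,0=2] -> levels [5 6 4]
Step 6: flows [1->0,0->2] -> levels [5 5 5]
Step 7: flows [0=1,0=2] -> levels [5 5 5]

Answer: 5 5 5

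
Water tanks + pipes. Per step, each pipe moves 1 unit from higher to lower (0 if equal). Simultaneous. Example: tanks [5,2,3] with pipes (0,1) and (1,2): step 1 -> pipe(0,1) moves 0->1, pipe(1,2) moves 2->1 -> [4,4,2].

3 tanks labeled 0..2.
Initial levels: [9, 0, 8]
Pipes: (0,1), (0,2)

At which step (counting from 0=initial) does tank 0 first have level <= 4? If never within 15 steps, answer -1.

Answer: -1

Derivation:
Step 1: flows [0->1,0->2] -> levels [7 1 9]
Step 2: flows [0->1,2->0] -> levels [7 2 8]
Step 3: flows [0->1,2->0] -> levels [7 3 7]
Step 4: flows [0->1,0=2] -> levels [6 4 7]
Step 5: flows [0->1,2->0] -> levels [6 5 6]
Step 6: flows [0->1,0=2] -> levels [5 6 6]
Step 7: flows [1->0,2->0] -> levels [7 5 5]
Step 8: flows [0->1,0->2] -> levels [5 6 6]
  -> period-2 cycle (repeats step 6); tank 0 never drops to <=4
Tank 0 never reaches <=4 within 15 steps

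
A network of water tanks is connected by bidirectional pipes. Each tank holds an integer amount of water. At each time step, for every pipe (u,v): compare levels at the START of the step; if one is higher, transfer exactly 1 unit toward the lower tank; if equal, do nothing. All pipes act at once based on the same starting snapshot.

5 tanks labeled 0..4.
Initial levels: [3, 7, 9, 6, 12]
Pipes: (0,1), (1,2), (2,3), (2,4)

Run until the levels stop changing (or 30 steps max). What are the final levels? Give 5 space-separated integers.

Step 1: flows [1->0,2->1,2->3,4->2] -> levels [4 7 8 7 11]
Step 2: flows [1->0,2->1,2->3,4->2] -> levels [5 7 7 8 10]
Step 3: flows [1->0,1=2,3->2,4->2] -> levels [6 6 9 7 9]
Step 4: flows [0=1,2->1,2->3,2=4] -> levels [6 7 7 8 9]
Step 5: flows [1->0,1=2,3->2,4->2] -> levels [7 6 9 7 8]
Step 6: flows [0->1,2->1,2->3,2->4] -> levels [6 8 6 8 9]
Step 7: flows [1->0,1->2,3->2,4->2] -> levels [7 6 9 7 8]
  -> period-2 cycle: step 7 state = step 5 state; never stabilizes
  -> state at step 30: (30-5) mod 2 = 1, same as step 6 -> [6 8 6 8 9]

Answer: 6 8 6 8 9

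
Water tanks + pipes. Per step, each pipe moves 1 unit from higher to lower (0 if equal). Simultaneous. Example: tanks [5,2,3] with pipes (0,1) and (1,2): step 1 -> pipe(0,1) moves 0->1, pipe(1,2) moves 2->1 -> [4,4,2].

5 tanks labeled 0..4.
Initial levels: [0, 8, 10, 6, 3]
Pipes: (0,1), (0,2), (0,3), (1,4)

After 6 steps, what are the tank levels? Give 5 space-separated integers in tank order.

Answer: 7 4 6 5 5

Derivation:
Step 1: flows [1->0,2->0,3->0,1->4] -> levels [3 6 9 5 4]
Step 2: flows [1->0,2->0,3->0,1->4] -> levels [6 4 8 4 5]
Step 3: flows [0->1,2->0,0->3,4->1] -> levels [5 6 7 5 4]
Step 4: flows [1->0,2->0,0=3,1->4] -> levels [7 4 6 5 5]
Step 5: flows [0->1,0->2,0->3,4->1] -> levels [4 6 7 6 4]
Step 6: flows [1->0,2->0,3->0,1->4] -> levels [7 4 6 5 5]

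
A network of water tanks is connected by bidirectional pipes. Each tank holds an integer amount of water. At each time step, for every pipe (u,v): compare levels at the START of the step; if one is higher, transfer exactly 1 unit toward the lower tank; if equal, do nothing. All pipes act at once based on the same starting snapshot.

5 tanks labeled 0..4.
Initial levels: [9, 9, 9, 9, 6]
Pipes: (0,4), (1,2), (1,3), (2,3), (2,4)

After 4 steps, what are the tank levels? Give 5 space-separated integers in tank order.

Step 1: flows [0->4,1=2,1=3,2=3,2->4] -> levels [8 9 8 9 8]
Step 2: flows [0=4,1->2,1=3,3->2,2=4] -> levels [8 8 10 8 8]
Step 3: flows [0=4,2->1,1=3,2->3,2->4] -> levels [8 9 7 9 9]
Step 4: flows [4->0,1->2,1=3,3->2,4->2] -> levels [9 8 10 8 7]

Answer: 9 8 10 8 7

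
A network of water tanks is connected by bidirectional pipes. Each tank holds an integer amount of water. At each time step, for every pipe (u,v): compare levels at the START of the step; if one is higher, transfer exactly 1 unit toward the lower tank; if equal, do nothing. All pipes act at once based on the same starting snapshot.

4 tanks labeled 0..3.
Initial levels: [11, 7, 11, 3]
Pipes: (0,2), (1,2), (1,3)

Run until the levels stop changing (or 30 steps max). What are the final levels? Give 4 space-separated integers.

Step 1: flows [0=2,2->1,1->3] -> levels [11 7 10 4]
Step 2: flows [0->2,2->1,1->3] -> levels [10 7 10 5]
Step 3: flows [0=2,2->1,1->3] -> levels [10 7 9 6]
Step 4: flows [0->2,2->1,1->3] -> levels [9 7 9 7]
Step 5: flows [0=2,2->1,1=3] -> levels [9 8 8 7]
Step 6: flows [0->2,1=2,1->3] -> levels [8 7 9 8]
Step 7: flows [2->0,2->1,3->1] -> levels [9 9 7 7]
Step 8: flows [0->2,1->2,1->3] -> levels [8 7 9 8]
  -> period-2 cycle: step 8 state = step 6 state; never stabilizes
  -> state at step 30: (30-6) mod 2 = 0, same as step 6 -> [8 7 9 8]

Answer: 8 7 9 8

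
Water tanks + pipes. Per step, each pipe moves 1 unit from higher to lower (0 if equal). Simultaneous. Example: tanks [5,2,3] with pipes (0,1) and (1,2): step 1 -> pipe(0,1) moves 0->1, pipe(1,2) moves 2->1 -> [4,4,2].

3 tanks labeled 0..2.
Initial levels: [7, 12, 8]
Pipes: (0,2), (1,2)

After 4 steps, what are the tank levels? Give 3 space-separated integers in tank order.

Step 1: flows [2->0,1->2] -> levels [8 11 8]
Step 2: flows [0=2,1->2] -> levels [8 10 9]
Step 3: flows [2->0,1->2] -> levels [9 9 9]
Step 4: flows [0=2,1=2] -> levels [9 9 9]

Answer: 9 9 9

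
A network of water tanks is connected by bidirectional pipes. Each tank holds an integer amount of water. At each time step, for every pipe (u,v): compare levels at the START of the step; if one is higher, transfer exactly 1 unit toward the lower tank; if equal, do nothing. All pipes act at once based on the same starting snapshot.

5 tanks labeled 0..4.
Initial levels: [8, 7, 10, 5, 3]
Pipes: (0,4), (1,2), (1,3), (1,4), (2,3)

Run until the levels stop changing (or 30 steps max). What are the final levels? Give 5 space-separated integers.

Step 1: flows [0->4,2->1,1->3,1->4,2->3] -> levels [7 6 8 7 5]
Step 2: flows [0->4,2->1,3->1,1->4,2->3] -> levels [6 7 6 7 7]
Step 3: flows [4->0,1->2,1=3,1=4,3->2] -> levels [7 6 8 6 6]
Step 4: flows [0->4,2->1,1=3,1=4,2->3] -> levels [6 7 6 7 7]
  -> period-2 cycle: step 4 state = step 2 state; never stabilizes
  -> state at step 30: (30-2) mod 2 = 0, same as step 2 -> [6 7 6 7 7]

Answer: 6 7 6 7 7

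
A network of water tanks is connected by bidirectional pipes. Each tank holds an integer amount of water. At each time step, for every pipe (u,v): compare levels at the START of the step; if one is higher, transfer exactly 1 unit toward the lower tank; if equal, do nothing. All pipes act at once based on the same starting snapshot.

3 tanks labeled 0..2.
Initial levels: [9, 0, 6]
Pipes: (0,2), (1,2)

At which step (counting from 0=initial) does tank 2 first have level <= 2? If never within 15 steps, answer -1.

Answer: -1

Derivation:
Step 1: flows [0->2,2->1] -> levels [8 1 6]
Step 2: flows [0->2,2->1] -> levels [7 2 6]
Step 3: flows [0->2,2->1] -> levels [6 3 6]
Step 4: flows [0=2,2->1] -> levels [6 4 5]
Step 5: flows [0->2,2->1] -> levels [5 5 5]
Step 6: flows [0=2,1=2] -> levels [5 5 5]
  -> stable; tank 2 stays at 5 > 2
Tank 2 never reaches <=2 within 15 steps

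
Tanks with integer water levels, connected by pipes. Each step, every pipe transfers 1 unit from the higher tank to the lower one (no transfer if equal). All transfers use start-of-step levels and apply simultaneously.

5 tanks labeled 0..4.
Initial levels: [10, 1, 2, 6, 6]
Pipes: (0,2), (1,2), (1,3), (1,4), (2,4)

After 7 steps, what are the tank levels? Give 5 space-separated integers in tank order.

Answer: 5 3 7 5 5

Derivation:
Step 1: flows [0->2,2->1,3->1,4->1,4->2] -> levels [9 4 3 5 4]
Step 2: flows [0->2,1->2,3->1,1=4,4->2] -> levels [8 4 6 4 3]
Step 3: flows [0->2,2->1,1=3,1->4,2->4] -> levels [7 4 5 4 5]
Step 4: flows [0->2,2->1,1=3,4->1,2=4] -> levels [6 6 5 4 4]
Step 5: flows [0->2,1->2,1->3,1->4,2->4] -> levels [5 3 6 5 6]
Step 6: flows [2->0,2->1,3->1,4->1,2=4] -> levels [6 6 4 4 5]
Step 7: flows [0->2,1->2,1->3,1->4,4->2] -> levels [5 3 7 5 5]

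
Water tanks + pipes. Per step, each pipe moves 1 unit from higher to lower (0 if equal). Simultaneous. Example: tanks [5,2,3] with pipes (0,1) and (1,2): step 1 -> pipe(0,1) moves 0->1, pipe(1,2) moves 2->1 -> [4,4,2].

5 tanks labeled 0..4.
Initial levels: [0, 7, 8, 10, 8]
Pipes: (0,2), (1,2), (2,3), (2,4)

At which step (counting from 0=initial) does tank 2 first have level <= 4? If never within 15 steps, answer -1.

Answer: -1

Derivation:
Step 1: flows [2->0,2->1,3->2,2=4] -> levels [1 8 7 9 8]
Step 2: flows [2->0,1->2,3->2,4->2] -> levels [2 7 9 8 7]
Step 3: flows [2->0,2->1,2->3,2->4] -> levels [3 8 5 9 8]
Step 4: flows [2->0,1->2,3->2,4->2] -> levels [4 7 7 8 7]
Step 5: flows [2->0,1=2,3->2,2=4] -> levels [5 7 7 7 7]
Step 6: flows [2->0,1=2,2=3,2=4] -> levels [6 7 6 7 7]
Step 7: flows [0=2,1->2,3->2,4->2] -> levels [6 6 9 6 6]
Step 8: flows [2->0,2->1,2->3,2->4] -> levels [7 7 5 7 7]
Step 9: flows [0->2,1->2,3->2,4->2] -> levels [6 6 9 6 6]
  -> period-2 cycle (repeats step 7); tank 2 never drops to <=4
Tank 2 never reaches <=4 within 15 steps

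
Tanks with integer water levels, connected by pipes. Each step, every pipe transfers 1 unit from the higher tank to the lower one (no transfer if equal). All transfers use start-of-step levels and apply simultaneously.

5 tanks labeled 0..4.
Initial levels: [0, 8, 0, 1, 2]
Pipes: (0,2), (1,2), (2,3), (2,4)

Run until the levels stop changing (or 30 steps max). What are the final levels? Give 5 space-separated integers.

Answer: 2 4 1 2 2

Derivation:
Step 1: flows [0=2,1->2,3->2,4->2] -> levels [0 7 3 0 1]
Step 2: flows [2->0,1->2,2->3,2->4] -> levels [1 6 1 1 2]
Step 3: flows [0=2,1->2,2=3,4->2] -> levels [1 5 3 1 1]
Step 4: flows [2->0,1->2,2->3,2->4] -> levels [2 4 1 2 2]
Step 5: flows [0->2,1->2,3->2,4->2] -> levels [1 3 5 1 1]
Step 6: flows [2->0,2->1,2->3,2->4] -> levels [2 4 1 2 2]
  -> period-2 cycle: step 6 state = step 4 state; never stabilizes
  -> state at step 30: (30-4) mod 2 = 0, same as step 4 -> [2 4 1 2 2]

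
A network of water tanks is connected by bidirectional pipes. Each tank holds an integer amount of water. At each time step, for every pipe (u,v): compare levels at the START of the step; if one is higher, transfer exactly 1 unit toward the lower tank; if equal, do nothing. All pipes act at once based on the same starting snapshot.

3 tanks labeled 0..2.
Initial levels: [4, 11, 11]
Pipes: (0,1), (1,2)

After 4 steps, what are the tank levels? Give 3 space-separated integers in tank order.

Answer: 8 9 9

Derivation:
Step 1: flows [1->0,1=2] -> levels [5 10 11]
Step 2: flows [1->0,2->1] -> levels [6 10 10]
Step 3: flows [1->0,1=2] -> levels [7 9 10]
Step 4: flows [1->0,2->1] -> levels [8 9 9]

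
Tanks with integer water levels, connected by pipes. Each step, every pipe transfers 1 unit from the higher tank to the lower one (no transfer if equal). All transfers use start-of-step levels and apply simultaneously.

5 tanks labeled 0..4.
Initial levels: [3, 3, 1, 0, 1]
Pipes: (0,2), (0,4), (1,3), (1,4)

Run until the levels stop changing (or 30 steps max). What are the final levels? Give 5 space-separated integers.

Answer: 3 2 1 1 1

Derivation:
Step 1: flows [0->2,0->4,1->3,1->4] -> levels [1 1 2 1 3]
Step 2: flows [2->0,4->0,1=3,4->1] -> levels [3 2 1 1 1]
Step 3: flows [0->2,0->4,1->3,1->4] -> levels [1 0 2 2 3]
Step 4: flows [2->0,4->0,3->1,4->1] -> levels [3 2 1 1 1]
  -> period-2 cycle: step 4 state = step 2 state; never stabilizes
  -> state at step 30: (30-2) mod 2 = 0, same as step 2 -> [3 2 1 1 1]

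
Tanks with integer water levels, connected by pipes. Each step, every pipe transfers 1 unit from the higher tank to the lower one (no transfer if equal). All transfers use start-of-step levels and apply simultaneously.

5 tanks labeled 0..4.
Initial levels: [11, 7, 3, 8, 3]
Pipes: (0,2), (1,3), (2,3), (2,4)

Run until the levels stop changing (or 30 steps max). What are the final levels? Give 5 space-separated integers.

Step 1: flows [0->2,3->1,3->2,2=4] -> levels [10 8 5 6 3]
Step 2: flows [0->2,1->3,3->2,2->4] -> levels [9 7 6 6 4]
Step 3: flows [0->2,1->3,2=3,2->4] -> levels [8 6 6 7 5]
Step 4: flows [0->2,3->1,3->2,2->4] -> levels [7 7 7 5 6]
Step 5: flows [0=2,1->3,2->3,2->4] -> levels [7 6 5 7 7]
Step 6: flows [0->2,3->1,3->2,4->2] -> levels [6 7 8 5 6]
Step 7: flows [2->0,1->3,2->3,2->4] -> levels [7 6 5 7 7]
  -> period-2 cycle: step 7 state = step 5 state; never stabilizes
  -> state at step 30: (30-5) mod 2 = 1, same as step 6 -> [6 7 8 5 6]

Answer: 6 7 8 5 6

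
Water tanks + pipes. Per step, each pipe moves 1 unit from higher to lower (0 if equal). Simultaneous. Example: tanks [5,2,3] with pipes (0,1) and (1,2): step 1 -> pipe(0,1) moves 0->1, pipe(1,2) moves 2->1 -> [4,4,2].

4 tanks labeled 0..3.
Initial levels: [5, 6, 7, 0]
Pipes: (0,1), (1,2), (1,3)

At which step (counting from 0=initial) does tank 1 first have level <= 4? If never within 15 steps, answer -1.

Step 1: flows [1->0,2->1,1->3] -> levels [6 5 6 1]
Step 2: flows [0->1,2->1,1->3] -> levels [5 6 5 2]
Step 3: flows [1->0,1->2,1->3] -> levels [6 3 6 3]
Tank 1 first reaches <=4 at step 3

Answer: 3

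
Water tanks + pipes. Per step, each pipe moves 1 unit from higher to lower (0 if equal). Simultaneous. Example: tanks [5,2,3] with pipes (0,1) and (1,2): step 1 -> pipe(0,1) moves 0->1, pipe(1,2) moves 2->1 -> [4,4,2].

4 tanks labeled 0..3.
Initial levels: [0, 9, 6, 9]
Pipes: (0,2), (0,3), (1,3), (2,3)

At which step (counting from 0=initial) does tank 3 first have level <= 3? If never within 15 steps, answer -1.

Answer: -1

Derivation:
Step 1: flows [2->0,3->0,1=3,3->2] -> levels [2 9 6 7]
Step 2: flows [2->0,3->0,1->3,3->2] -> levels [4 8 6 6]
Step 3: flows [2->0,3->0,1->3,2=3] -> levels [6 7 5 6]
Step 4: flows [0->2,0=3,1->3,3->2] -> levels [5 6 7 6]
Step 5: flows [2->0,3->0,1=3,2->3] -> levels [7 6 5 6]
Step 6: flows [0->2,0->3,1=3,3->2] -> levels [5 6 7 6]
  -> period-2 cycle (repeats step 4); tank 3 never drops to <=3
Tank 3 never reaches <=3 within 15 steps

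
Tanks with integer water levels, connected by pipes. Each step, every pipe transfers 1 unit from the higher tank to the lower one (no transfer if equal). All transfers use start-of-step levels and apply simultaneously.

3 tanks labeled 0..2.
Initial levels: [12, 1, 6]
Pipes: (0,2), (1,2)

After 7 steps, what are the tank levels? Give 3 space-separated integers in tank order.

Answer: 7 7 5

Derivation:
Step 1: flows [0->2,2->1] -> levels [11 2 6]
Step 2: flows [0->2,2->1] -> levels [10 3 6]
Step 3: flows [0->2,2->1] -> levels [9 4 6]
Step 4: flows [0->2,2->1] -> levels [8 5 6]
Step 5: flows [0->2,2->1] -> levels [7 6 6]
Step 6: flows [0->2,1=2] -> levels [6 6 7]
Step 7: flows [2->0,2->1] -> levels [7 7 5]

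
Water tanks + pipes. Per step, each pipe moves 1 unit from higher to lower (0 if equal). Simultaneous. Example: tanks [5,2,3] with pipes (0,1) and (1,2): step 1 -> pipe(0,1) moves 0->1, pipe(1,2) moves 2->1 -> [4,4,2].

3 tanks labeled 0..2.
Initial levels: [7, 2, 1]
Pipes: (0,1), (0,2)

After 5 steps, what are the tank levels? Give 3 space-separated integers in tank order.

Answer: 4 3 3

Derivation:
Step 1: flows [0->1,0->2] -> levels [5 3 2]
Step 2: flows [0->1,0->2] -> levels [3 4 3]
Step 3: flows [1->0,0=2] -> levels [4 3 3]
Step 4: flows [0->1,0->2] -> levels [2 4 4]
Step 5: flows [1->0,2->0] -> levels [4 3 3]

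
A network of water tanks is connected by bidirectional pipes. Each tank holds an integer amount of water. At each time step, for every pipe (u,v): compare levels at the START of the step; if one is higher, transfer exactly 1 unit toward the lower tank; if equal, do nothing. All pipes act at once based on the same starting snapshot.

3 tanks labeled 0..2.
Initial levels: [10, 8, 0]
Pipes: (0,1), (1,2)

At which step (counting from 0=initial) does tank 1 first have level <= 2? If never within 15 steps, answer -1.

Step 1: flows [0->1,1->2] -> levels [9 8 1]
Step 2: flows [0->1,1->2] -> levels [8 8 2]
Step 3: flows [0=1,1->2] -> levels [8 7 3]
Step 4: flows [0->1,1->2] -> levels [7 7 4]
Step 5: flows [0=1,1->2] -> levels [7 6 5]
Step 6: flows [0->1,1->2] -> levels [6 6 6]
Step 7: flows [0=1,1=2] -> levels [6 6 6]
  -> stable; tank 1 stays at 6 > 2
Tank 1 never reaches <=2 within 15 steps

Answer: -1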